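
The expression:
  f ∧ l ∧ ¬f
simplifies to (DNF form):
False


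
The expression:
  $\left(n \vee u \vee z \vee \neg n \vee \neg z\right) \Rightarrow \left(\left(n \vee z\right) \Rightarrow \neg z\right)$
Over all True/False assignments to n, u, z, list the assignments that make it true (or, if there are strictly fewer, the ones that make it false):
is true only for:
  n=False, u=False, z=False;
  n=False, u=True, z=False;
  n=True, u=False, z=False;
  n=True, u=True, z=False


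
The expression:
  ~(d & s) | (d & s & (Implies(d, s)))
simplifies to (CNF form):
True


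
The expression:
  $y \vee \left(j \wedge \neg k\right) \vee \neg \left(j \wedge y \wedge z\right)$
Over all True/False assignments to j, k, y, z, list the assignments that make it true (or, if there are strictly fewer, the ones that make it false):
is always true.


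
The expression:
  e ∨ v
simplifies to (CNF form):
e ∨ v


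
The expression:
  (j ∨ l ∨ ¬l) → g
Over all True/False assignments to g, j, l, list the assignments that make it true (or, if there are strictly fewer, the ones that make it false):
is true only for:
  g=True, j=False, l=False;
  g=True, j=False, l=True;
  g=True, j=True, l=False;
  g=True, j=True, l=True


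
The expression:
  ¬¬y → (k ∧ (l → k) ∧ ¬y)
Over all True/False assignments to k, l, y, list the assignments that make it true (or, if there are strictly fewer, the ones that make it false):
is true only for:
  k=False, l=False, y=False;
  k=False, l=True, y=False;
  k=True, l=False, y=False;
  k=True, l=True, y=False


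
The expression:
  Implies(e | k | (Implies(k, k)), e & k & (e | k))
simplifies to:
e & k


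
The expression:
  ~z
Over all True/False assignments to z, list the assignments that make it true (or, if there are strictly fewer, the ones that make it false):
is true only for:
  z=False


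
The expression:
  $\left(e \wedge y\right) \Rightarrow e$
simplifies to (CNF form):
$\text{True}$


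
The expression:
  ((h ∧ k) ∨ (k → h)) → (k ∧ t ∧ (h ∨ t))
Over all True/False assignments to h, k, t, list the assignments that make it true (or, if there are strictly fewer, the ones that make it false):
is true only for:
  h=False, k=True, t=False;
  h=False, k=True, t=True;
  h=True, k=True, t=True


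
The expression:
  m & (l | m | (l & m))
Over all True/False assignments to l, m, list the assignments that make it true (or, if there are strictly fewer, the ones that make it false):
is true only for:
  l=False, m=True;
  l=True, m=True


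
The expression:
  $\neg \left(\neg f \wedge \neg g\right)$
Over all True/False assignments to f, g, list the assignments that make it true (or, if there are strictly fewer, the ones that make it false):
is false only for:
  f=False, g=False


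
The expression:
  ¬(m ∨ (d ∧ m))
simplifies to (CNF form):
¬m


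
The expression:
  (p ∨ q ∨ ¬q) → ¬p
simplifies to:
¬p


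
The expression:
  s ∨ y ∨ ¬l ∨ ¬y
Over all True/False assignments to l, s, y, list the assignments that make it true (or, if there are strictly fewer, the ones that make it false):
is always true.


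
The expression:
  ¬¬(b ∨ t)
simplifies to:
b ∨ t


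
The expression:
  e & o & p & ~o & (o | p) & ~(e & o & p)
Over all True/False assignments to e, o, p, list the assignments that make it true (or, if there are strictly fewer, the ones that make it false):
is never true.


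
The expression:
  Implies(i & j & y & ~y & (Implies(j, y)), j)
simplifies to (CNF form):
True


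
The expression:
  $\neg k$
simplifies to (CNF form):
$\neg k$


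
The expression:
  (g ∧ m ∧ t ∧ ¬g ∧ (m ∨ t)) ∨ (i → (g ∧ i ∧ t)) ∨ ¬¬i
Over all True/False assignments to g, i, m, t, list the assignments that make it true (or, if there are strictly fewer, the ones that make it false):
is always true.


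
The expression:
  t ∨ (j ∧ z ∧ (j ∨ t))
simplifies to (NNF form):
t ∨ (j ∧ z)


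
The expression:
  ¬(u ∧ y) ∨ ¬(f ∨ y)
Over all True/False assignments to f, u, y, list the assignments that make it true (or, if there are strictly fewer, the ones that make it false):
is false only for:
  f=False, u=True, y=True;
  f=True, u=True, y=True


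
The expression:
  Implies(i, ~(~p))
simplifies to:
p | ~i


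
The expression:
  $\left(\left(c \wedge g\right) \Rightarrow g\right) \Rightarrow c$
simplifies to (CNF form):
$c$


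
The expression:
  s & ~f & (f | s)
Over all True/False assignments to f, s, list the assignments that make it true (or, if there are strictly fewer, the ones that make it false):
is true only for:
  f=False, s=True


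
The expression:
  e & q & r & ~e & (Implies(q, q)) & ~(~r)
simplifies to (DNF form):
False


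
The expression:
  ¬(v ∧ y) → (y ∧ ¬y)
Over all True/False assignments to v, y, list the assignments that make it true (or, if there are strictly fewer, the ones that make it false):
is true only for:
  v=True, y=True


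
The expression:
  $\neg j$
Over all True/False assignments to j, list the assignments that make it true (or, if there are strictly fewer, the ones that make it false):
is true only for:
  j=False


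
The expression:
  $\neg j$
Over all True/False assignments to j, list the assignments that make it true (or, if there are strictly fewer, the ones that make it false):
is true only for:
  j=False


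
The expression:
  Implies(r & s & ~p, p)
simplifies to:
p | ~r | ~s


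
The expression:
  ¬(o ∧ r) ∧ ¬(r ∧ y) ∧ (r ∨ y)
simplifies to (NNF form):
(y ∧ ¬r) ∨ (r ∧ ¬o ∧ ¬y)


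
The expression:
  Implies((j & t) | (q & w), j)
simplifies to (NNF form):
j | ~q | ~w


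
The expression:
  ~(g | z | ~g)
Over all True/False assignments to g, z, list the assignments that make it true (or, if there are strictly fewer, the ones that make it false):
is never true.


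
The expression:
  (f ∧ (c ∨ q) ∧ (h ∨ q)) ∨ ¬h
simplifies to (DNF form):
(c ∧ f) ∨ (f ∧ q) ∨ ¬h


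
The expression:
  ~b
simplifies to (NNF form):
~b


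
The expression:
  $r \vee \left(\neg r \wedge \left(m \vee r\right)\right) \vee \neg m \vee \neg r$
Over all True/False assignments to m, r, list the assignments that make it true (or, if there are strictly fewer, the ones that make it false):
is always true.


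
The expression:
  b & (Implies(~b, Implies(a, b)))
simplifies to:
b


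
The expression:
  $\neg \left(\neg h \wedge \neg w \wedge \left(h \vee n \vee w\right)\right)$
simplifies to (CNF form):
$h \vee w \vee \neg n$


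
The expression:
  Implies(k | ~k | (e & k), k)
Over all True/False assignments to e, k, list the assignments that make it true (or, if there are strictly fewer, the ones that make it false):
is true only for:
  e=False, k=True;
  e=True, k=True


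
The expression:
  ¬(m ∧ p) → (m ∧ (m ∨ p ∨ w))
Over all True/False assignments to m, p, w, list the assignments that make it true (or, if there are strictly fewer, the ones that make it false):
is true only for:
  m=True, p=False, w=False;
  m=True, p=False, w=True;
  m=True, p=True, w=False;
  m=True, p=True, w=True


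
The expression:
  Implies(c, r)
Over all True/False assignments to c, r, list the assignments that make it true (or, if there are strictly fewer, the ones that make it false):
is false only for:
  c=True, r=False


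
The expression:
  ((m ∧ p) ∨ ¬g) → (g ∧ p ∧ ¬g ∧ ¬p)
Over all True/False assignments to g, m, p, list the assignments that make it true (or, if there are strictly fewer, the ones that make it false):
is true only for:
  g=True, m=False, p=False;
  g=True, m=False, p=True;
  g=True, m=True, p=False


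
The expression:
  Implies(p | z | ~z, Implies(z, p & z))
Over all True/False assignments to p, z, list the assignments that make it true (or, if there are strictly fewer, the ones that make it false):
is false only for:
  p=False, z=True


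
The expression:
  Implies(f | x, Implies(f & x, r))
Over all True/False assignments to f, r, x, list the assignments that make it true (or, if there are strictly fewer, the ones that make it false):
is false only for:
  f=True, r=False, x=True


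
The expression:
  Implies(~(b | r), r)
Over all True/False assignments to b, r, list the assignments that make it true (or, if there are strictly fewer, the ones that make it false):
is false only for:
  b=False, r=False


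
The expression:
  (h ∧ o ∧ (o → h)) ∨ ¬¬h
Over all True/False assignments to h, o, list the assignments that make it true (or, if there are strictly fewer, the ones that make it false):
is true only for:
  h=True, o=False;
  h=True, o=True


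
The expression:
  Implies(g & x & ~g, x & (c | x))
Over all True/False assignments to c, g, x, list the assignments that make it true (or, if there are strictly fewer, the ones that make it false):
is always true.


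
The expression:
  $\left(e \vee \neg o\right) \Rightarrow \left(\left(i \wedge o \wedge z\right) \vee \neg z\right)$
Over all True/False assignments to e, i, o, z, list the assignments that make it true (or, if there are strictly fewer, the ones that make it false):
is false only for:
  e=False, i=False, o=False, z=True;
  e=False, i=True, o=False, z=True;
  e=True, i=False, o=False, z=True;
  e=True, i=False, o=True, z=True;
  e=True, i=True, o=False, z=True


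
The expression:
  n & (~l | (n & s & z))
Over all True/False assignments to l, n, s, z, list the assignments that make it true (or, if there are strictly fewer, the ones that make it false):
is true only for:
  l=False, n=True, s=False, z=False;
  l=False, n=True, s=False, z=True;
  l=False, n=True, s=True, z=False;
  l=False, n=True, s=True, z=True;
  l=True, n=True, s=True, z=True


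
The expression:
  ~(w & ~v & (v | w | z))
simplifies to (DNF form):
v | ~w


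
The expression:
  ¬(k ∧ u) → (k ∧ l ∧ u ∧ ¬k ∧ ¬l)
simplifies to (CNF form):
k ∧ u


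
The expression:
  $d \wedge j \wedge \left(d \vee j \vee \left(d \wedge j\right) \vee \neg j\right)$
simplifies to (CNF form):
$d \wedge j$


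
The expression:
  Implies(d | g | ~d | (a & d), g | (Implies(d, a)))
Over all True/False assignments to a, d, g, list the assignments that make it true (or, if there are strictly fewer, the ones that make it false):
is false only for:
  a=False, d=True, g=False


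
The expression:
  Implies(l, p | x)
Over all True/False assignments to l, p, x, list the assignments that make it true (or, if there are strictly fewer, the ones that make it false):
is false only for:
  l=True, p=False, x=False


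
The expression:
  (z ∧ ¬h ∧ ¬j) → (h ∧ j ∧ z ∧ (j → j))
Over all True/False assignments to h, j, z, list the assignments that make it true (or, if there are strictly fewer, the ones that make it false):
is false only for:
  h=False, j=False, z=True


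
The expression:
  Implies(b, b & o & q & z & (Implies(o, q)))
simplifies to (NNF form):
~b | (o & q & z)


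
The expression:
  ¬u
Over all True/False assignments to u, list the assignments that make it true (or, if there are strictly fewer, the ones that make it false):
is true only for:
  u=False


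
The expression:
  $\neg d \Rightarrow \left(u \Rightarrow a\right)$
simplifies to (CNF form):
$a \vee d \vee \neg u$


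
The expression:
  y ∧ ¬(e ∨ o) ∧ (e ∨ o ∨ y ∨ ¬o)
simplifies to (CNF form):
y ∧ ¬e ∧ ¬o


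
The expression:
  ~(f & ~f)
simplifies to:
True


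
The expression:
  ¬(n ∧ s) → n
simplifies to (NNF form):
n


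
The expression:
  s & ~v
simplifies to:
s & ~v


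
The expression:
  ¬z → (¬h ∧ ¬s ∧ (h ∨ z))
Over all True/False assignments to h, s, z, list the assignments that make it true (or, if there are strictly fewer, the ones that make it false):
is true only for:
  h=False, s=False, z=True;
  h=False, s=True, z=True;
  h=True, s=False, z=True;
  h=True, s=True, z=True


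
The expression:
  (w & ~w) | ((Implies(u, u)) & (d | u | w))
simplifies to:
d | u | w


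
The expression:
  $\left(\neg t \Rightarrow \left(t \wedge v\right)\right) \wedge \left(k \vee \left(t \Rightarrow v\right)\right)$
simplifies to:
$t \wedge \left(k \vee v\right)$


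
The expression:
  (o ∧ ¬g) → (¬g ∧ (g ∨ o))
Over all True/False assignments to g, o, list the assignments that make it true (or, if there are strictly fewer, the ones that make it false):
is always true.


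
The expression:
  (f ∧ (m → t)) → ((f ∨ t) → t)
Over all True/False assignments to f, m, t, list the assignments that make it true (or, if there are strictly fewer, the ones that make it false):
is false only for:
  f=True, m=False, t=False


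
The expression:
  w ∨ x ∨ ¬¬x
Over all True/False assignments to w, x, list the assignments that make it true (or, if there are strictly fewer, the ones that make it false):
is false only for:
  w=False, x=False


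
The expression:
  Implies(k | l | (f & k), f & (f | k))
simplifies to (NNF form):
f | (~k & ~l)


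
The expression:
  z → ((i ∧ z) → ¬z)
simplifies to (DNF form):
¬i ∨ ¬z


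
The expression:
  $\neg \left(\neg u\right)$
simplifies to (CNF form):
$u$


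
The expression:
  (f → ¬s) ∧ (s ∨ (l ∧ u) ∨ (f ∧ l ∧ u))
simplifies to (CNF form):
(l ∨ s) ∧ (s ∨ u) ∧ (¬f ∨ ¬s)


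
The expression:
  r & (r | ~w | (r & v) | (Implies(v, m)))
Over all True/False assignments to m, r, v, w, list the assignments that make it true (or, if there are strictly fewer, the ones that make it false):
is true only for:
  m=False, r=True, v=False, w=False;
  m=False, r=True, v=False, w=True;
  m=False, r=True, v=True, w=False;
  m=False, r=True, v=True, w=True;
  m=True, r=True, v=False, w=False;
  m=True, r=True, v=False, w=True;
  m=True, r=True, v=True, w=False;
  m=True, r=True, v=True, w=True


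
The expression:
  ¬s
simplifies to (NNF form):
¬s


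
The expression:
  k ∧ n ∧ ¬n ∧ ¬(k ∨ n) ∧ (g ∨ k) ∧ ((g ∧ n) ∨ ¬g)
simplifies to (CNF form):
False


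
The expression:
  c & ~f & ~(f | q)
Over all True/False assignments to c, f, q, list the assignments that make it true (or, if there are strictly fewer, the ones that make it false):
is true only for:
  c=True, f=False, q=False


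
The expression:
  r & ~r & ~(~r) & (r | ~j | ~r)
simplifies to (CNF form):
False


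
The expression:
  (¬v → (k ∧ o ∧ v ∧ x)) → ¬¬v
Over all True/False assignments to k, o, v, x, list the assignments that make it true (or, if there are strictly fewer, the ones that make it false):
is always true.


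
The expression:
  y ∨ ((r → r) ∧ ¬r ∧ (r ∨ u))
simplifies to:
y ∨ (u ∧ ¬r)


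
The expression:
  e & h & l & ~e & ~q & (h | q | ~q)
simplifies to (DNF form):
False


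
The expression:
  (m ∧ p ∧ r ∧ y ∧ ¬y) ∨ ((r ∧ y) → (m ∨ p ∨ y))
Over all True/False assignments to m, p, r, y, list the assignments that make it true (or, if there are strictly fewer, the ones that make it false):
is always true.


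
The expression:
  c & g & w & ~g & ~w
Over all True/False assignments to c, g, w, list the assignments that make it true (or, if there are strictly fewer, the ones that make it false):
is never true.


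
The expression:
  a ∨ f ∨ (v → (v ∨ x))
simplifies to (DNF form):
True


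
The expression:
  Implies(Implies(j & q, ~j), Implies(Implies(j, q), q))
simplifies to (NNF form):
j | q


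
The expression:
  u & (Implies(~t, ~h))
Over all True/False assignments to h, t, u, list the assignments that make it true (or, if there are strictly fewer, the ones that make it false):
is true only for:
  h=False, t=False, u=True;
  h=False, t=True, u=True;
  h=True, t=True, u=True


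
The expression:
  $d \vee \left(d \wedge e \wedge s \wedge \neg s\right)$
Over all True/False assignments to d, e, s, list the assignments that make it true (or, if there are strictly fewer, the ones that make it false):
is true only for:
  d=True, e=False, s=False;
  d=True, e=False, s=True;
  d=True, e=True, s=False;
  d=True, e=True, s=True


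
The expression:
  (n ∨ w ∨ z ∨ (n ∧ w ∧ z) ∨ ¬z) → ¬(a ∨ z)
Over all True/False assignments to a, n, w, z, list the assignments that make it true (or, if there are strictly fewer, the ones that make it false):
is true only for:
  a=False, n=False, w=False, z=False;
  a=False, n=False, w=True, z=False;
  a=False, n=True, w=False, z=False;
  a=False, n=True, w=True, z=False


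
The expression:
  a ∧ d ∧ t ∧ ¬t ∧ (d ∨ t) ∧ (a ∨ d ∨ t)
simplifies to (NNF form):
False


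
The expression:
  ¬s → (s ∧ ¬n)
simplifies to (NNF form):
s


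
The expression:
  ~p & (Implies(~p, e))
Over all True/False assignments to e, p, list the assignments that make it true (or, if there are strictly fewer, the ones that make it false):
is true only for:
  e=True, p=False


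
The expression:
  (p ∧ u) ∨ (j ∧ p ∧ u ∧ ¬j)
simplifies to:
p ∧ u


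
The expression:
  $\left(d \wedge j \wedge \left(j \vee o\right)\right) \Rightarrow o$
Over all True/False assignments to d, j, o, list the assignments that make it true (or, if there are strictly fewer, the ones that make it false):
is false only for:
  d=True, j=True, o=False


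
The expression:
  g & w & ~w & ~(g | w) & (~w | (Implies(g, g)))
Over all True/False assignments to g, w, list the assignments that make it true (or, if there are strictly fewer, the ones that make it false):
is never true.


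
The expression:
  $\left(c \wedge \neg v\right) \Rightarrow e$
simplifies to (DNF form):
$e \vee v \vee \neg c$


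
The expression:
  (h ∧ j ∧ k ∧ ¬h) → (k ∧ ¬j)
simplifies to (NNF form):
True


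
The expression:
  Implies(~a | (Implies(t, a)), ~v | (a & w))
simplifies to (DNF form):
~v | (a & w)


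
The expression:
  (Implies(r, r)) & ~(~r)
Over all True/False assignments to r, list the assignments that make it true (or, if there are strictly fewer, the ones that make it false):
is true only for:
  r=True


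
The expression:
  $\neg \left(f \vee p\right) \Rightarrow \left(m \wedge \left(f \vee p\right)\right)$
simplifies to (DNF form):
$f \vee p$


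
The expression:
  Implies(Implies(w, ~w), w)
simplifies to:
w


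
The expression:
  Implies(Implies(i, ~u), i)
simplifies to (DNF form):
i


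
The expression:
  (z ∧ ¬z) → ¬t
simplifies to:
True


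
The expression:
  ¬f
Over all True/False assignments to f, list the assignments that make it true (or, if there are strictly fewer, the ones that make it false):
is true only for:
  f=False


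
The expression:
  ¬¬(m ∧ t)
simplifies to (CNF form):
m ∧ t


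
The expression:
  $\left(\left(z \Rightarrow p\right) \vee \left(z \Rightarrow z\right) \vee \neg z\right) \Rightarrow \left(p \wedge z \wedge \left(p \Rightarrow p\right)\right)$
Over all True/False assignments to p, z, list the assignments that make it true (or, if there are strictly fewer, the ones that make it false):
is true only for:
  p=True, z=True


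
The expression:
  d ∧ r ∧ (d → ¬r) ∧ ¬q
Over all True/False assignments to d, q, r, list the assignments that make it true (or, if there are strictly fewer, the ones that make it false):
is never true.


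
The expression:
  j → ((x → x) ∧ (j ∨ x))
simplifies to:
True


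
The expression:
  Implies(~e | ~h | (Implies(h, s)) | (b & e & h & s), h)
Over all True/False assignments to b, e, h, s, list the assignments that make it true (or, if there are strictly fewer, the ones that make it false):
is true only for:
  b=False, e=False, h=True, s=False;
  b=False, e=False, h=True, s=True;
  b=False, e=True, h=True, s=False;
  b=False, e=True, h=True, s=True;
  b=True, e=False, h=True, s=False;
  b=True, e=False, h=True, s=True;
  b=True, e=True, h=True, s=False;
  b=True, e=True, h=True, s=True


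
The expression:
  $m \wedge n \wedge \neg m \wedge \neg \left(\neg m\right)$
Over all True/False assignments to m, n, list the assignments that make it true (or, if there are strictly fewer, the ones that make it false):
is never true.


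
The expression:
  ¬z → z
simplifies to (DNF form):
z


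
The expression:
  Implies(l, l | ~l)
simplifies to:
True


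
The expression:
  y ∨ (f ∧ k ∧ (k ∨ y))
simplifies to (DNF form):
y ∨ (f ∧ k)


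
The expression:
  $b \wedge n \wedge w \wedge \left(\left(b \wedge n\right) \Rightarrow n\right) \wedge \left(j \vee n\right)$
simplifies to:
$b \wedge n \wedge w$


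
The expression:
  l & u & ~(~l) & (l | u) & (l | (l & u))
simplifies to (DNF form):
l & u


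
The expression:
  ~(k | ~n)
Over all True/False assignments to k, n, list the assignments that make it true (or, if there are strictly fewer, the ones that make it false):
is true only for:
  k=False, n=True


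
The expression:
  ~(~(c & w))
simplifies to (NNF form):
c & w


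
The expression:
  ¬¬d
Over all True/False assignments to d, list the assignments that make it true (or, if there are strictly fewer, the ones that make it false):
is true only for:
  d=True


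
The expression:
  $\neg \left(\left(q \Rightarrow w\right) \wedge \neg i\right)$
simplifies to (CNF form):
$\left(i \vee q\right) \wedge \left(i \vee \neg w\right)$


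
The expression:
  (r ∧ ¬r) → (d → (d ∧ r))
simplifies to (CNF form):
True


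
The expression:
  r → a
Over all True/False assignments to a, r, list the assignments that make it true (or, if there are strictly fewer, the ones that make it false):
is false only for:
  a=False, r=True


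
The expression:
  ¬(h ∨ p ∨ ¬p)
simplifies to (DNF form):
False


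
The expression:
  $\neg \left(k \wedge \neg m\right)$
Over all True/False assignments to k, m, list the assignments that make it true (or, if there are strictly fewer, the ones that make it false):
is false only for:
  k=True, m=False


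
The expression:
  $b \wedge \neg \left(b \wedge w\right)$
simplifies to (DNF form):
$b \wedge \neg w$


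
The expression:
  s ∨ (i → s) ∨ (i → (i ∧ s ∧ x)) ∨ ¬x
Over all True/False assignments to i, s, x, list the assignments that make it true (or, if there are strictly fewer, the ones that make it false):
is false only for:
  i=True, s=False, x=True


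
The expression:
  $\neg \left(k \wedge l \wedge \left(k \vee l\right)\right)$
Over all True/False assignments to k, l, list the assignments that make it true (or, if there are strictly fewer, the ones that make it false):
is false only for:
  k=True, l=True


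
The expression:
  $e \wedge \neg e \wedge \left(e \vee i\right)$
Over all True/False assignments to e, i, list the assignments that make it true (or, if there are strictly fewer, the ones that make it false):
is never true.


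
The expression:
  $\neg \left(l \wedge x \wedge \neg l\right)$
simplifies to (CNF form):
$\text{True}$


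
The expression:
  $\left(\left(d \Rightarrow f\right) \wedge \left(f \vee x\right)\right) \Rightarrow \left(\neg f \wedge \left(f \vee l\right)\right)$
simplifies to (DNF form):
$\left(d \wedge \neg f\right) \vee \left(l \wedge \neg f\right) \vee \left(\neg f \wedge \neg x\right)$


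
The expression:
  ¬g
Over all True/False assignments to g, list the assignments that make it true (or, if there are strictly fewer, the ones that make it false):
is true only for:
  g=False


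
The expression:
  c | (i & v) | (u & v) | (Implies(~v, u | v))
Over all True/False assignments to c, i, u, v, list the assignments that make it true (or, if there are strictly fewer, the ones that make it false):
is false only for:
  c=False, i=False, u=False, v=False;
  c=False, i=True, u=False, v=False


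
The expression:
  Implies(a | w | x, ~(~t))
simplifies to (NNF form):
t | (~a & ~w & ~x)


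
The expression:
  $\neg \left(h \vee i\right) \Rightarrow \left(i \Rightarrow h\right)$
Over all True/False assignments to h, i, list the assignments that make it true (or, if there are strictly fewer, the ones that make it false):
is always true.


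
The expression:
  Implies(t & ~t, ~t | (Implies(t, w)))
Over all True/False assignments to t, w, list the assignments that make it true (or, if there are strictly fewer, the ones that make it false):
is always true.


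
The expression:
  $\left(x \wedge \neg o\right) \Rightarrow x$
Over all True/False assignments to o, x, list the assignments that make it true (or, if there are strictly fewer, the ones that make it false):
is always true.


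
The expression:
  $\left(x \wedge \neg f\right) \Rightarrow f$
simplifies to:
$f \vee \neg x$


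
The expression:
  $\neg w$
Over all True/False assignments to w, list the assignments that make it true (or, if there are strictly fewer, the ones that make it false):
is true only for:
  w=False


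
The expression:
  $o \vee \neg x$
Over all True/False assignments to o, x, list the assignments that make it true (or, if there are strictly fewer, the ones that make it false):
is false only for:
  o=False, x=True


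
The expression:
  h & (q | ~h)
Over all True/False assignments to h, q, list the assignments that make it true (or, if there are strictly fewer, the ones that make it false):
is true only for:
  h=True, q=True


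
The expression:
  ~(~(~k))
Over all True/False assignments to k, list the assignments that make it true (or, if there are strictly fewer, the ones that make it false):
is true only for:
  k=False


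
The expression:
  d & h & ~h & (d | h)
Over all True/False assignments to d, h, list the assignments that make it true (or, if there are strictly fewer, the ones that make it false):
is never true.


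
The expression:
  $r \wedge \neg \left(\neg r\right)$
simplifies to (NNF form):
$r$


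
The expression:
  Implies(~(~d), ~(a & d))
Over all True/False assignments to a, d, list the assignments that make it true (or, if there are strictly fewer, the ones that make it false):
is false only for:
  a=True, d=True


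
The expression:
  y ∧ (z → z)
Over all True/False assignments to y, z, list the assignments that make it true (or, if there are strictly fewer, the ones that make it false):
is true only for:
  y=True, z=False;
  y=True, z=True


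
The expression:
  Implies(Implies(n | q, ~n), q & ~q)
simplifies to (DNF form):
n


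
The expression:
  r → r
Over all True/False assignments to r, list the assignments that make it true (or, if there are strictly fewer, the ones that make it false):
is always true.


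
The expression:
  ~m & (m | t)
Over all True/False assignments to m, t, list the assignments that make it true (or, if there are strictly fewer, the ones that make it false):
is true only for:
  m=False, t=True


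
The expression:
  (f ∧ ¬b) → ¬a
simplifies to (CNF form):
b ∨ ¬a ∨ ¬f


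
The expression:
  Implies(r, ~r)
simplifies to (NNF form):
~r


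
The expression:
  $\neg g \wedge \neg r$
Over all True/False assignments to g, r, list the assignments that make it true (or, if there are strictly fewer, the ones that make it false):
is true only for:
  g=False, r=False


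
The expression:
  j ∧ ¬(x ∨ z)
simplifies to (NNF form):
j ∧ ¬x ∧ ¬z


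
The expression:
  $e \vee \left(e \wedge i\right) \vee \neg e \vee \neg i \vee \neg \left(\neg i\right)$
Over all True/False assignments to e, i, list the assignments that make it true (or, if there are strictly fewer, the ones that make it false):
is always true.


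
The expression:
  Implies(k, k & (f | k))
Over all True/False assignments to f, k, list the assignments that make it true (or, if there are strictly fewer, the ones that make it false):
is always true.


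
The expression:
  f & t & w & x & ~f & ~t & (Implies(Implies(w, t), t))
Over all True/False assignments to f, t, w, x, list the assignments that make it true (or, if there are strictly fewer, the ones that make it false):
is never true.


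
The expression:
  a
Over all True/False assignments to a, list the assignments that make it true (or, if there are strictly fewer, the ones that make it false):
is true only for:
  a=True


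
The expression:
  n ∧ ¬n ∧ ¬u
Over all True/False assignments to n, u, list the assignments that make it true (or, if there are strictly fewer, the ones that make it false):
is never true.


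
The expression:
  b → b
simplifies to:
True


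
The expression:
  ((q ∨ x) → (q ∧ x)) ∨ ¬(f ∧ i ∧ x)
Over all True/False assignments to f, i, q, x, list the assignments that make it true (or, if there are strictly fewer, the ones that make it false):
is false only for:
  f=True, i=True, q=False, x=True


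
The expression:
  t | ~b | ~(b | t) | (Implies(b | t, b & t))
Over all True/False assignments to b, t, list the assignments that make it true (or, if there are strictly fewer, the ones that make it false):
is false only for:
  b=True, t=False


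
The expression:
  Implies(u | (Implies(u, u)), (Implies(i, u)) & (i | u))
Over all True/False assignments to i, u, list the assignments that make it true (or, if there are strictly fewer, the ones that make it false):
is true only for:
  i=False, u=True;
  i=True, u=True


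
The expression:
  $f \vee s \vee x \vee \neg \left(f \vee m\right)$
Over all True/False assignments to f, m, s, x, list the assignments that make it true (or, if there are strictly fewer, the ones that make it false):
is false only for:
  f=False, m=True, s=False, x=False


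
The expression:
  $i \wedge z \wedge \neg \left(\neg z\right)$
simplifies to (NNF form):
$i \wedge z$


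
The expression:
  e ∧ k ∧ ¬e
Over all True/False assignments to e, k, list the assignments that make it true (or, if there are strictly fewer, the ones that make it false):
is never true.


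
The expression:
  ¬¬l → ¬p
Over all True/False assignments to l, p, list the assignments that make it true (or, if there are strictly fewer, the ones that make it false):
is false only for:
  l=True, p=True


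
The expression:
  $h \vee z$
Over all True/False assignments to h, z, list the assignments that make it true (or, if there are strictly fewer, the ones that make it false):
is false only for:
  h=False, z=False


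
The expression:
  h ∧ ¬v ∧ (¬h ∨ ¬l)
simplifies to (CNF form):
h ∧ ¬l ∧ ¬v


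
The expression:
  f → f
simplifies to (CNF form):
True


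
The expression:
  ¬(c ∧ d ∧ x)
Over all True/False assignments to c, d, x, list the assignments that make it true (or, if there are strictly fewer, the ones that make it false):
is false only for:
  c=True, d=True, x=True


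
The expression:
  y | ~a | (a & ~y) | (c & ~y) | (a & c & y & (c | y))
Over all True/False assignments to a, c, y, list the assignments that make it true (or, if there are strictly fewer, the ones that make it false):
is always true.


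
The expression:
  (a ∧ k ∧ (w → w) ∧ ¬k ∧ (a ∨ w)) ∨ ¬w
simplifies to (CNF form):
¬w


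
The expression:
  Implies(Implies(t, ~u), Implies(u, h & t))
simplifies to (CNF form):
t | ~u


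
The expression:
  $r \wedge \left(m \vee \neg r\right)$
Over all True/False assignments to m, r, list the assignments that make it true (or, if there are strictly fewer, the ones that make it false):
is true only for:
  m=True, r=True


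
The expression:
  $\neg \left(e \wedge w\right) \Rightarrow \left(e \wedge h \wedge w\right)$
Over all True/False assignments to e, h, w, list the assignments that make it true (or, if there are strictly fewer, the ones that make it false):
is true only for:
  e=True, h=False, w=True;
  e=True, h=True, w=True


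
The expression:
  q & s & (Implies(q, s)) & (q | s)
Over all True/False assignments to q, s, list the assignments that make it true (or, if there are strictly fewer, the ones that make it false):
is true only for:
  q=True, s=True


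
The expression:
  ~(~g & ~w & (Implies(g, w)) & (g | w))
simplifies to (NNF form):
True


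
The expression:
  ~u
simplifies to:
~u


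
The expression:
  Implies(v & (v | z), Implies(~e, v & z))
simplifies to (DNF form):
e | z | ~v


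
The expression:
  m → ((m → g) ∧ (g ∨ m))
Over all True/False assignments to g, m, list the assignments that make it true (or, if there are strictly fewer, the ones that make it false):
is false only for:
  g=False, m=True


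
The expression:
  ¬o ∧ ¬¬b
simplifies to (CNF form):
b ∧ ¬o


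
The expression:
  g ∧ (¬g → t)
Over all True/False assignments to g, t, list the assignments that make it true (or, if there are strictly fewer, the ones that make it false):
is true only for:
  g=True, t=False;
  g=True, t=True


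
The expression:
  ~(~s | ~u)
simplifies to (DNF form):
s & u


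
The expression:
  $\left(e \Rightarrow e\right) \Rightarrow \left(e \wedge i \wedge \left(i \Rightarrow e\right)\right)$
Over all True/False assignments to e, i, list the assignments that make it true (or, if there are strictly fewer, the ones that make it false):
is true only for:
  e=True, i=True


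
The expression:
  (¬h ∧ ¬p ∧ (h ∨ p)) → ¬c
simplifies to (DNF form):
True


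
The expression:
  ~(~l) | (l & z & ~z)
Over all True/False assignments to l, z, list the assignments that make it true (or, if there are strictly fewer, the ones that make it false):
is true only for:
  l=True, z=False;
  l=True, z=True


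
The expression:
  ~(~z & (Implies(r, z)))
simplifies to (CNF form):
r | z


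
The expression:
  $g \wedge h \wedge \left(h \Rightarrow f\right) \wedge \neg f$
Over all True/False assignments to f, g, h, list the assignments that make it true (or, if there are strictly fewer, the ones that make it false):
is never true.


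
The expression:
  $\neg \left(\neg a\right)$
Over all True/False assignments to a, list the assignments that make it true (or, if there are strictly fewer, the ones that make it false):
is true only for:
  a=True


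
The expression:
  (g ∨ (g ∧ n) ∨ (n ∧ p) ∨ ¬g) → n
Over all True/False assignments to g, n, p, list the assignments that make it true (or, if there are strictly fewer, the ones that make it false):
is true only for:
  g=False, n=True, p=False;
  g=False, n=True, p=True;
  g=True, n=True, p=False;
  g=True, n=True, p=True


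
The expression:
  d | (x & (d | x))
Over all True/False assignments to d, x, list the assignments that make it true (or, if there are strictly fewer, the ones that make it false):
is false only for:
  d=False, x=False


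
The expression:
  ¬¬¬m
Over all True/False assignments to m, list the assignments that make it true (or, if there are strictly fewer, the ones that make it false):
is true only for:
  m=False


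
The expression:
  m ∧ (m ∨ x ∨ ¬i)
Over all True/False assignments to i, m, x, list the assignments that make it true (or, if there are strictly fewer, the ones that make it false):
is true only for:
  i=False, m=True, x=False;
  i=False, m=True, x=True;
  i=True, m=True, x=False;
  i=True, m=True, x=True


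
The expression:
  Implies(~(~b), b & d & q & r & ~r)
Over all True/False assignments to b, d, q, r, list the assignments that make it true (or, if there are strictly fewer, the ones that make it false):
is true only for:
  b=False, d=False, q=False, r=False;
  b=False, d=False, q=False, r=True;
  b=False, d=False, q=True, r=False;
  b=False, d=False, q=True, r=True;
  b=False, d=True, q=False, r=False;
  b=False, d=True, q=False, r=True;
  b=False, d=True, q=True, r=False;
  b=False, d=True, q=True, r=True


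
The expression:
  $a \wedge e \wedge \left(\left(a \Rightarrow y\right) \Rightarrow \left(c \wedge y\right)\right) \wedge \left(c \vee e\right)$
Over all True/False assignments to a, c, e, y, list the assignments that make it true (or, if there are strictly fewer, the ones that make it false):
is true only for:
  a=True, c=False, e=True, y=False;
  a=True, c=True, e=True, y=False;
  a=True, c=True, e=True, y=True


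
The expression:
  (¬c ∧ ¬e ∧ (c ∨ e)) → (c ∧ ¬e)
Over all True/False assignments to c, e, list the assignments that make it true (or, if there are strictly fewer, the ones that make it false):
is always true.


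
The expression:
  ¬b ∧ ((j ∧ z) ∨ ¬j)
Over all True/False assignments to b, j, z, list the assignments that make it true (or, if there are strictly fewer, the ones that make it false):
is true only for:
  b=False, j=False, z=False;
  b=False, j=False, z=True;
  b=False, j=True, z=True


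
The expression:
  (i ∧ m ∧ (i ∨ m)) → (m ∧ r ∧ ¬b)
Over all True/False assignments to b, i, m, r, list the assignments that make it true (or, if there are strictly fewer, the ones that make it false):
is false only for:
  b=False, i=True, m=True, r=False;
  b=True, i=True, m=True, r=False;
  b=True, i=True, m=True, r=True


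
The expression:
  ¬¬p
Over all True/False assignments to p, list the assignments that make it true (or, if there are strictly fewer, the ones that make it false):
is true only for:
  p=True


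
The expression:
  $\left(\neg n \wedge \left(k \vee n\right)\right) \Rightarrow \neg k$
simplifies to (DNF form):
$n \vee \neg k$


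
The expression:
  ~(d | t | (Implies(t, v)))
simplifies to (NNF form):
False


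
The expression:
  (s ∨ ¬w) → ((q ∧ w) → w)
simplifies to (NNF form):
True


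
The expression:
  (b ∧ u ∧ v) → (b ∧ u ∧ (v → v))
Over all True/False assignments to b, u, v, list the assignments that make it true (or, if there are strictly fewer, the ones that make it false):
is always true.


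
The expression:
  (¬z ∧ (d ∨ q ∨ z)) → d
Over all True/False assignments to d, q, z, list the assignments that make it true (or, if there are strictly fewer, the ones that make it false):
is false only for:
  d=False, q=True, z=False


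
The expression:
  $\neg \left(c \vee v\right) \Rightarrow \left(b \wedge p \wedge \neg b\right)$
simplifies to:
$c \vee v$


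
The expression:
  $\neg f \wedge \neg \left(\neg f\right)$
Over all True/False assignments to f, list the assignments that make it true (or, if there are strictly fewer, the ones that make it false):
is never true.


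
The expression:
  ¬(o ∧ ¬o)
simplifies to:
True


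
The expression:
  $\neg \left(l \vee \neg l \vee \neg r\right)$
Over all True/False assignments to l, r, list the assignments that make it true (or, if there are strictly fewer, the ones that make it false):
is never true.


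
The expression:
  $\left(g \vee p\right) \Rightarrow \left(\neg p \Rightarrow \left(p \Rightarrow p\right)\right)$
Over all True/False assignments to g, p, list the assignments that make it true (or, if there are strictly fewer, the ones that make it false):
is always true.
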